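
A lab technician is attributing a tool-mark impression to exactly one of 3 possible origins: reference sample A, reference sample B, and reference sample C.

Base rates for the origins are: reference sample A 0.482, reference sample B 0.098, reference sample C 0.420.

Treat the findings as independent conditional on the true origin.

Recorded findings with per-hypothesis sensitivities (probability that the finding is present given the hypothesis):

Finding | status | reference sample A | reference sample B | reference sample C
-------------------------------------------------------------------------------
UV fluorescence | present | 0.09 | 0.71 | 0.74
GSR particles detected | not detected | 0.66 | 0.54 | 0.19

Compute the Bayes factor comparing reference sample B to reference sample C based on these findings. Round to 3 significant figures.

0.545

Joint likelihood of the evidence pattern under each hypothesis (using 1 − P(present | H) for each absent finding):
  reference sample B: 0.71 × (1 − 0.54) = 0.3266
  reference sample C: 0.74 × (1 − 0.19) = 0.5994
Bayes factor = 0.3266 / 0.5994 ≈ 0.545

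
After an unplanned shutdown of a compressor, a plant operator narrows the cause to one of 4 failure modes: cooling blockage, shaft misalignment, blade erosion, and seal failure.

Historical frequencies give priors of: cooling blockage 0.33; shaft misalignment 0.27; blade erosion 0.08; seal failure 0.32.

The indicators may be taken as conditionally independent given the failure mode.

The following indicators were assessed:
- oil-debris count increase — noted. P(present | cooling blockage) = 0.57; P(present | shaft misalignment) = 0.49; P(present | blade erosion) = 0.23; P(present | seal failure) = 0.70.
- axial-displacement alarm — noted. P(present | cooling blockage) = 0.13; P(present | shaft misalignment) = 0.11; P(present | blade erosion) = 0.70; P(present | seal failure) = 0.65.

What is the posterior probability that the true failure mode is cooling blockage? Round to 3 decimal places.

0.124

Multiply each prior by the joint likelihood of the indicator pattern:
  cooling blockage: 0.33 × 0.57 × 0.13 = 0.024453
  shaft misalignment: 0.27 × 0.49 × 0.11 = 0.014553
  blade erosion: 0.08 × 0.23 × 0.70 = 0.01288
  seal failure: 0.32 × 0.70 × 0.65 = 0.1456
Normalizing constant Z = 0.024453 + 0.014553 + 0.01288 + 0.1456 = 0.19749.
P(cooling blockage | evidence) = 0.024453 / 0.19749 ≈ 0.124.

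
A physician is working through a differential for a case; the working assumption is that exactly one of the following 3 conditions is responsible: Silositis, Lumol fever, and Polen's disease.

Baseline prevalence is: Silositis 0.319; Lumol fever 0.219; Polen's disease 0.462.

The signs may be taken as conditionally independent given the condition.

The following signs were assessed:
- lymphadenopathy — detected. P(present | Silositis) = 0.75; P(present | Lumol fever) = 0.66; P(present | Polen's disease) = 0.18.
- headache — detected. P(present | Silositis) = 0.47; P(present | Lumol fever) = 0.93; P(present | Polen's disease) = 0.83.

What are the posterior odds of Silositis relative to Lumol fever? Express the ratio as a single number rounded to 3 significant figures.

The normalizing constant cancels in an odds ratio, so compute prior × likelihood for the two hypotheses only:
  Silositis: 0.319 × 0.75 × 0.47 = 0.11245
  Lumol fever: 0.219 × 0.66 × 0.93 = 0.13442
Posterior odds = 0.11245 / 0.13442 ≈ 0.837.

0.837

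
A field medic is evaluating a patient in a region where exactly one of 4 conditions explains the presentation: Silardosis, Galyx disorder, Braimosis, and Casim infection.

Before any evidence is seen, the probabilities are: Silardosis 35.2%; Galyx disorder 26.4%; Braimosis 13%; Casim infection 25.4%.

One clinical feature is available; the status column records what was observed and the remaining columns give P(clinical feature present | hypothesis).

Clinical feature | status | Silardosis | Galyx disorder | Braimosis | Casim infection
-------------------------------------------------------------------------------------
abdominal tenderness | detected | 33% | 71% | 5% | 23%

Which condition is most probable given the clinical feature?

Galyx disorder

Multiply each prior by the likelihood of the clinical feature:
  Silardosis: 0.352 × 0.33 = 0.11616
  Galyx disorder: 0.264 × 0.71 = 0.18744
  Braimosis: 0.130 × 0.05 = 0.0065
  Casim infection: 0.254 × 0.23 = 0.05842
Normalizing constant Z = 0.11616 + 0.18744 + 0.0065 + 0.05842 = 0.36852.
P(Silardosis | evidence) ≈ 0.11616 / 0.36852 ≈ 0.315
P(Galyx disorder | evidence) ≈ 0.18744 / 0.36852 ≈ 0.509
P(Braimosis | evidence) ≈ 0.0065 / 0.36852 ≈ 0.018
P(Casim infection | evidence) ≈ 0.05842 / 0.36852 ≈ 0.159
The largest is 0.509, so Galyx disorder is most probable.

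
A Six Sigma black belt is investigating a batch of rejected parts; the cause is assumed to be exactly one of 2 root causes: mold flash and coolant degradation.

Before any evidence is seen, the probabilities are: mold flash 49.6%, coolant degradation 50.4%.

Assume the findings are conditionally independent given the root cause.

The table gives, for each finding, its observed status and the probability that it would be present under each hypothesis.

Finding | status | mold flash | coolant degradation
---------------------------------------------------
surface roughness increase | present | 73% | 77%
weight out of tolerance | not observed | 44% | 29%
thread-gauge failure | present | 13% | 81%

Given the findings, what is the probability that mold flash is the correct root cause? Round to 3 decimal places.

By Bayes' rule with conditional independence, the unnormalized weight for each hypothesis is prior × ∏ likelihoods (using 1 − P(present | H) for each absent finding):
  mold flash: 0.496 × 0.73 × (1 − 0.44) × 0.13 = 0.026359
  coolant degradation: 0.504 × 0.77 × (1 − 0.29) × 0.81 = 0.22318
The unnormalized weights sum to 0.24954.
P(mold flash | evidence) = 0.026359 / 0.24954 ≈ 0.106.

0.106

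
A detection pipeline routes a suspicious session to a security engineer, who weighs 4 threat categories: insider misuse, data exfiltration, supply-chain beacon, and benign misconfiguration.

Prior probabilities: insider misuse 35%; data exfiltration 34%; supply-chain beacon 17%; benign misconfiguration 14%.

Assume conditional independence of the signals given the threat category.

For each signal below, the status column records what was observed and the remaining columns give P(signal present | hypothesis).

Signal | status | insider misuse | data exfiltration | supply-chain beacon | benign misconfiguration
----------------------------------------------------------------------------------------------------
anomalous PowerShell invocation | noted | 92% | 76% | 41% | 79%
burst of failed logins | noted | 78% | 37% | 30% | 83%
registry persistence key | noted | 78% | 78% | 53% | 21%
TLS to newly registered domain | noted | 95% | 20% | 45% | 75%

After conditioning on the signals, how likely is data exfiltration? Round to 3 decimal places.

0.068

For each hypothesis, the unnormalized posterior weight is prior × product of the signal likelihoods:
  insider misuse: 0.35 × 0.92 × 0.78 × 0.78 × 0.95 = 0.18611
  data exfiltration: 0.34 × 0.76 × 0.37 × 0.78 × 0.20 = 0.014915
  supply-chain beacon: 0.17 × 0.41 × 0.30 × 0.53 × 0.45 = 0.004987
  benign misconfiguration: 0.14 × 0.79 × 0.83 × 0.21 × 0.75 = 0.014458
The unnormalized weights sum to 0.22047.
P(data exfiltration | evidence) = 0.014915 / 0.22047 ≈ 0.068.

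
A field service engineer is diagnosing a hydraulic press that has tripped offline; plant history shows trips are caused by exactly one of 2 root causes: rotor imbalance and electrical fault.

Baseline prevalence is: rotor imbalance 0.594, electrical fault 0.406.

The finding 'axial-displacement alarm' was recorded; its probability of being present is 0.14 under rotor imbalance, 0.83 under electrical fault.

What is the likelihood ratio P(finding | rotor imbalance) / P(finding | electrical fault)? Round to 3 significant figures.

0.169

The Bayes factor is the ratio of the two likelihoods.
  rotor imbalance: 0.14
  electrical fault: 0.83
Bayes factor = 0.14 / 0.83 ≈ 0.169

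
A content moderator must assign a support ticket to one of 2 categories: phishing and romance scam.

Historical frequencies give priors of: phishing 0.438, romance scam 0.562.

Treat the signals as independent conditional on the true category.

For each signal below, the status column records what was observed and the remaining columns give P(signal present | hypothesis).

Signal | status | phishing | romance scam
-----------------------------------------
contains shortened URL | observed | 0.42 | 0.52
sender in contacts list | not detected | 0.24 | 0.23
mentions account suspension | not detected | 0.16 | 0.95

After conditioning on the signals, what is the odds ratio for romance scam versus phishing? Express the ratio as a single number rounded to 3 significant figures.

0.0958

Unnormalized posterior weight (prior times the signal likelihoods) for each of the two hypotheses (using 1 − P(present | H) for each absent signal):
  romance scam: 0.562 × 0.52 × (1 − 0.23) × (1 − 0.95) = 0.011251
  phishing: 0.438 × 0.42 × (1 − 0.24) × (1 − 0.16) = 0.11744
Posterior odds = 0.011251 / 0.11744 ≈ 0.0958.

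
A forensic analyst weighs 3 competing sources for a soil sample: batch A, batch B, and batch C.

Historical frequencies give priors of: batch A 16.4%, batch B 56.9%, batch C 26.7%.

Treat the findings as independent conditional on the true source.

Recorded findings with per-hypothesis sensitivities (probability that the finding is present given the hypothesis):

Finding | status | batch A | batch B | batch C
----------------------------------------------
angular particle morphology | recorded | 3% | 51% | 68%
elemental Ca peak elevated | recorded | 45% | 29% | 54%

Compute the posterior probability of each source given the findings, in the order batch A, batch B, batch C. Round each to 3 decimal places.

By Bayes' rule with conditional independence, the unnormalized weight for each hypothesis is prior × ∏ likelihoods:
  batch A: 0.164 × 0.03 × 0.45 = 0.002214
  batch B: 0.569 × 0.51 × 0.29 = 0.084155
  batch C: 0.267 × 0.68 × 0.54 = 0.098042
Marginal likelihood of the evidence = 0.18441.
P(batch A | evidence) = 0.002214 / 0.18441 ≈ 0.012
P(batch B | evidence) = 0.084155 / 0.18441 ≈ 0.456
P(batch C | evidence) = 0.098042 / 0.18441 ≈ 0.532

0.012, 0.456, 0.532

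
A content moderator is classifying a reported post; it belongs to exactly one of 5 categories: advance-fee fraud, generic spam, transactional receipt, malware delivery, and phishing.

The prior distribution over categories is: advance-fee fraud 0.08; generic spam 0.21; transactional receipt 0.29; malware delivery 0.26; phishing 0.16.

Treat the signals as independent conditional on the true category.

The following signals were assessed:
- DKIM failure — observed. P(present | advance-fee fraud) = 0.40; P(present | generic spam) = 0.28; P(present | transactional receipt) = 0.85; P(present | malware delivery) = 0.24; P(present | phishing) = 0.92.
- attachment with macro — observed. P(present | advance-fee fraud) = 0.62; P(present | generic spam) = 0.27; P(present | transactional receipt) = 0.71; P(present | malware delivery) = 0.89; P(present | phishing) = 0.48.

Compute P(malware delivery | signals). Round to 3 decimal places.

For each hypothesis, the unnormalized posterior weight is prior × product of the signal likelihoods:
  advance-fee fraud: 0.08 × 0.40 × 0.62 = 0.01984
  generic spam: 0.21 × 0.28 × 0.27 = 0.015876
  transactional receipt: 0.29 × 0.85 × 0.71 = 0.17501
  malware delivery: 0.26 × 0.24 × 0.89 = 0.055536
  phishing: 0.16 × 0.92 × 0.48 = 0.070656
The unnormalized weights sum to 0.33692.
P(malware delivery | evidence) = 0.055536 / 0.33692 ≈ 0.165.

0.165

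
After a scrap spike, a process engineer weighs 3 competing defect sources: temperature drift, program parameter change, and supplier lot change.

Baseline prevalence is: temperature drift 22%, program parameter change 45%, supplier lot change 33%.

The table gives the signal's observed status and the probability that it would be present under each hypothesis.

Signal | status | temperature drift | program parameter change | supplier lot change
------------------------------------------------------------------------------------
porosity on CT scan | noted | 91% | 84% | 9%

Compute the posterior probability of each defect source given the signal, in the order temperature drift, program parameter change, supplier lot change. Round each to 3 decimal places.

Multiply each prior by the likelihood of the signal:
  temperature drift: 0.22 × 0.91 = 0.2002
  program parameter change: 0.45 × 0.84 = 0.378
  supplier lot change: 0.33 × 0.09 = 0.0297
Marginal likelihood of the evidence = 0.6079.
P(temperature drift | evidence) = 0.2002 / 0.6079 ≈ 0.329
P(program parameter change | evidence) = 0.378 / 0.6079 ≈ 0.622
P(supplier lot change | evidence) = 0.0297 / 0.6079 ≈ 0.049

0.329, 0.622, 0.049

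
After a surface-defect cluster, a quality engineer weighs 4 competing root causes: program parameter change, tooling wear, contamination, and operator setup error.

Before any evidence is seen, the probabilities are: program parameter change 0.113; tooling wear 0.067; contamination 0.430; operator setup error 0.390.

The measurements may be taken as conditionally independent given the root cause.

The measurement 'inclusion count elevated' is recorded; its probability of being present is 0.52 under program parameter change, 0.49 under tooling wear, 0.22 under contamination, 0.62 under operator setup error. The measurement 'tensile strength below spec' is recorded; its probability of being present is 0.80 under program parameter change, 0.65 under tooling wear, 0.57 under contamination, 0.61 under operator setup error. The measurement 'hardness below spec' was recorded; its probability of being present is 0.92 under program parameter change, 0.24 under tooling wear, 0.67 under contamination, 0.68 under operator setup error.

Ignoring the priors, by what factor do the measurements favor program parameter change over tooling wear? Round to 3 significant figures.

5.01

Joint likelihood of the measurement pattern under each hypothesis:
  program parameter change: 0.52 × 0.80 × 0.92 = 0.38272
  tooling wear: 0.49 × 0.65 × 0.24 = 0.07644
Bayes factor = 0.38272 / 0.07644 ≈ 5.01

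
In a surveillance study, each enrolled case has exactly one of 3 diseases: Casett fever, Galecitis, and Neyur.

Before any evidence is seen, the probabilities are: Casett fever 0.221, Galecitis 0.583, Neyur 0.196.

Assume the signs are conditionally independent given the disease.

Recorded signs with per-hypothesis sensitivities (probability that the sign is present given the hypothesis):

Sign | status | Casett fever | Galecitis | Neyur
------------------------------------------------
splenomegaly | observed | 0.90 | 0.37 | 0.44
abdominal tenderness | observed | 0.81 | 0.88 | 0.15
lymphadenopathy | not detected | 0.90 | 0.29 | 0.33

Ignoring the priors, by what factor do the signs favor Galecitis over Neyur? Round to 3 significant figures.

Joint likelihood of the sign pattern under each hypothesis (using 1 − P(present | H) for each absent sign):
  Galecitis: 0.37 × 0.88 × (1 − 0.29) = 0.23118
  Neyur: 0.44 × 0.15 × (1 − 0.33) = 0.04422
Bayes factor = 0.23118 / 0.04422 ≈ 5.23

5.23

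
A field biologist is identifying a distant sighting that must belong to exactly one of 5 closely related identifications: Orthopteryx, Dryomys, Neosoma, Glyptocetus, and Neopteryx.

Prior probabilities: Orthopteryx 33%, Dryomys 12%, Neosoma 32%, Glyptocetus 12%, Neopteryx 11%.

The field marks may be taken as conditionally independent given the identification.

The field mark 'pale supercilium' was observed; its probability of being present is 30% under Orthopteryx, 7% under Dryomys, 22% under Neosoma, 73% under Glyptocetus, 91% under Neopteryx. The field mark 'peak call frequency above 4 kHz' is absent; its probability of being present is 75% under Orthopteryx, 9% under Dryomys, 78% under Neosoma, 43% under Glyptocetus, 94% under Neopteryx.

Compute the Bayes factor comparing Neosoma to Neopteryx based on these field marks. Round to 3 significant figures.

0.886

Take the product of per-field mark likelihoods under each hypothesis (using 1 − P(present | H) for each absent field mark), then divide.
  Neosoma: 0.22 × (1 − 0.78) = 0.0484
  Neopteryx: 0.91 × (1 − 0.94) = 0.0546
Bayes factor = 0.0484 / 0.0546 ≈ 0.886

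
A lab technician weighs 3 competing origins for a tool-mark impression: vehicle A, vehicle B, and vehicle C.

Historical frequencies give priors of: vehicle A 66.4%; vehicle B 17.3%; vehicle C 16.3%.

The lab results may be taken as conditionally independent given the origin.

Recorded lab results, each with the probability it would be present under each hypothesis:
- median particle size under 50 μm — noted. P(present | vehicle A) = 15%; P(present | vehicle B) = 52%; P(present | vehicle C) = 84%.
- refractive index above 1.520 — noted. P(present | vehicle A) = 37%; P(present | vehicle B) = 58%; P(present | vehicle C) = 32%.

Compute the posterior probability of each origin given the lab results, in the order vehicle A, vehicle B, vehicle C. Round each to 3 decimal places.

0.277, 0.393, 0.330

For each hypothesis, the unnormalized posterior weight is prior × product of the lab result likelihoods:
  vehicle A: 0.664 × 0.15 × 0.37 = 0.036852
  vehicle B: 0.173 × 0.52 × 0.58 = 0.052177
  vehicle C: 0.163 × 0.84 × 0.32 = 0.043814
The unnormalized weights sum to 0.13284.
P(vehicle A | evidence) = 0.036852 / 0.13284 ≈ 0.277
P(vehicle B | evidence) = 0.052177 / 0.13284 ≈ 0.393
P(vehicle C | evidence) = 0.043814 / 0.13284 ≈ 0.330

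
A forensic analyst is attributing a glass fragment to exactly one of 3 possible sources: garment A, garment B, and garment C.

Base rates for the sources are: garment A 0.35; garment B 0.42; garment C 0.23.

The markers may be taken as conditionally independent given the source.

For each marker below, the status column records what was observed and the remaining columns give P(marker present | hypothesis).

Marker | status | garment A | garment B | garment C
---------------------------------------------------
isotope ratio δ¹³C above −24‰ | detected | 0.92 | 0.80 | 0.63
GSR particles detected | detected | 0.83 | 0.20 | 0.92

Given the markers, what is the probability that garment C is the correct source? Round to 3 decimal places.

By Bayes' rule with conditional independence, the unnormalized weight for each hypothesis is prior × ∏ likelihoods:
  garment A: 0.35 × 0.92 × 0.83 = 0.26726
  garment B: 0.42 × 0.80 × 0.20 = 0.0672
  garment C: 0.23 × 0.63 × 0.92 = 0.13331
The unnormalized weights sum to 0.46777.
P(garment C | evidence) = 0.13331 / 0.46777 ≈ 0.285.

0.285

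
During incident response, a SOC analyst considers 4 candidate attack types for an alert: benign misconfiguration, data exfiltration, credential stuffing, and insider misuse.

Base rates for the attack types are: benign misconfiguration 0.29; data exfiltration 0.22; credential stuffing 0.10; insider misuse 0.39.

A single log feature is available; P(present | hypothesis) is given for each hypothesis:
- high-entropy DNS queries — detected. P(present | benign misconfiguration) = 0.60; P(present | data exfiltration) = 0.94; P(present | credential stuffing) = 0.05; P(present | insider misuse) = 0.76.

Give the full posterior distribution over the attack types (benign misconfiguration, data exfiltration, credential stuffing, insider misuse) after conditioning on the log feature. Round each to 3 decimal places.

0.255, 0.303, 0.007, 0.434

For each hypothesis, the unnormalized posterior weight is prior × likelihood:
  benign misconfiguration: 0.29 × 0.60 = 0.174
  data exfiltration: 0.22 × 0.94 = 0.2068
  credential stuffing: 0.10 × 0.05 = 0.005
  insider misuse: 0.39 × 0.76 = 0.2964
Normalizing constant Z = 0.174 + 0.2068 + 0.005 + 0.2964 = 0.6822.
P(benign misconfiguration | evidence) = 0.174 / 0.6822 ≈ 0.255
P(data exfiltration | evidence) = 0.2068 / 0.6822 ≈ 0.303
P(credential stuffing | evidence) = 0.005 / 0.6822 ≈ 0.007
P(insider misuse | evidence) = 0.2964 / 0.6822 ≈ 0.434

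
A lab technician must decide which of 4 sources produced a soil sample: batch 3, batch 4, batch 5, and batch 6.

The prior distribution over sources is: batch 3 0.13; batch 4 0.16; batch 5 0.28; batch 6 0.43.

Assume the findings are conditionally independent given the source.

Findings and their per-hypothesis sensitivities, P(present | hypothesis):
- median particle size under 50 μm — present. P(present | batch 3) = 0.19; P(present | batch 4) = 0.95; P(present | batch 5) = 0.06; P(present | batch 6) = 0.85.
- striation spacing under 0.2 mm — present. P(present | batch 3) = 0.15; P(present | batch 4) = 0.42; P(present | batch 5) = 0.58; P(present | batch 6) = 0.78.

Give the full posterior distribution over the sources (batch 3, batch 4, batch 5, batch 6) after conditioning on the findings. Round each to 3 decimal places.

0.010, 0.176, 0.027, 0.787

For each hypothesis, the unnormalized posterior weight is prior × product of the finding likelihoods:
  batch 3: 0.13 × 0.19 × 0.15 = 0.003705
  batch 4: 0.16 × 0.95 × 0.42 = 0.06384
  batch 5: 0.28 × 0.06 × 0.58 = 0.009744
  batch 6: 0.43 × 0.85 × 0.78 = 0.28509
Normalizing constant Z = 0.003705 + 0.06384 + 0.009744 + 0.28509 = 0.36238.
P(batch 3 | evidence) = 0.003705 / 0.36238 ≈ 0.010
P(batch 4 | evidence) = 0.06384 / 0.36238 ≈ 0.176
P(batch 5 | evidence) = 0.009744 / 0.36238 ≈ 0.027
P(batch 6 | evidence) = 0.28509 / 0.36238 ≈ 0.787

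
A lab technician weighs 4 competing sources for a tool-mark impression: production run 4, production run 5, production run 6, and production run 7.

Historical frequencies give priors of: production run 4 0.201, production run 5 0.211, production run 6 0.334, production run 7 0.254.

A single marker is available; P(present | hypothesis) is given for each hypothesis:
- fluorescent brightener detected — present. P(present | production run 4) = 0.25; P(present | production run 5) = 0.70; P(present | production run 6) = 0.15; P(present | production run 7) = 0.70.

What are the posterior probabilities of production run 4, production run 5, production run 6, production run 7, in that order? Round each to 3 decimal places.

0.118, 0.347, 0.118, 0.418

For each hypothesis, the unnormalized posterior weight is prior × likelihood:
  production run 4: 0.201 × 0.25 = 0.05025
  production run 5: 0.211 × 0.70 = 0.1477
  production run 6: 0.334 × 0.15 = 0.0501
  production run 7: 0.254 × 0.70 = 0.1778
Marginal likelihood of the evidence = 0.42585.
P(production run 4 | evidence) = 0.05025 / 0.42585 ≈ 0.118
P(production run 5 | evidence) = 0.1477 / 0.42585 ≈ 0.347
P(production run 6 | evidence) = 0.0501 / 0.42585 ≈ 0.118
P(production run 7 | evidence) = 0.1778 / 0.42585 ≈ 0.418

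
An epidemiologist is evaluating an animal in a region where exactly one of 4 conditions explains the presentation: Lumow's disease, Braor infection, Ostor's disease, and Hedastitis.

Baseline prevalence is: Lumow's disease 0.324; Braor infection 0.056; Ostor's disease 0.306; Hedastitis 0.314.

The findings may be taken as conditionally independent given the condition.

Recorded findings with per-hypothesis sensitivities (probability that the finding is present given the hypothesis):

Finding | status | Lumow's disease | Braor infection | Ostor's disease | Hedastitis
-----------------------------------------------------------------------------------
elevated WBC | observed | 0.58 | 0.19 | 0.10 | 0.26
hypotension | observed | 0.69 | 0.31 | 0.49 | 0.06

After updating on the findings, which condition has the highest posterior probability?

Lumow's disease

For each hypothesis, the unnormalized posterior weight is prior × product of the finding likelihoods:
  Lumow's disease: 0.324 × 0.58 × 0.69 = 0.12966
  Braor infection: 0.056 × 0.19 × 0.31 = 0.0032984
  Ostor's disease: 0.306 × 0.10 × 0.49 = 0.014994
  Hedastitis: 0.314 × 0.26 × 0.06 = 0.0048984
Marginal likelihood of the evidence = 0.15286.
P(Lumow's disease | evidence) ≈ 0.12966 / 0.15286 ≈ 0.848
P(Braor infection | evidence) ≈ 0.0032984 / 0.15286 ≈ 0.022
P(Ostor's disease | evidence) ≈ 0.014994 / 0.15286 ≈ 0.098
P(Hedastitis | evidence) ≈ 0.0048984 / 0.15286 ≈ 0.032
The largest is 0.848, so Lumow's disease is most probable.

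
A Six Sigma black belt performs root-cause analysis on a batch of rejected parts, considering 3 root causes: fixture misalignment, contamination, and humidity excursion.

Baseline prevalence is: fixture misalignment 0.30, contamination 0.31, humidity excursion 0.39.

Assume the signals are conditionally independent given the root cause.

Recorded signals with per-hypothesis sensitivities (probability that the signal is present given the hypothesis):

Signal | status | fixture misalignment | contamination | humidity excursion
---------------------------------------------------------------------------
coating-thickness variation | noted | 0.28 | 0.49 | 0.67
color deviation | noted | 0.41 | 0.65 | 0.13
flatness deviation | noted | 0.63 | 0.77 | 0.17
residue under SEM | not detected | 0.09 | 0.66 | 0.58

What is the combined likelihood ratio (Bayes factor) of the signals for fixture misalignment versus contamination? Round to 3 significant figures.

Joint likelihood of the signal pattern under each hypothesis (using 1 − P(present | H) for each absent signal):
  fixture misalignment: 0.28 × 0.41 × 0.63 × (1 − 0.09) = 0.065815
  contamination: 0.49 × 0.65 × 0.77 × (1 − 0.66) = 0.083383
Bayes factor = 0.065815 / 0.083383 ≈ 0.789

0.789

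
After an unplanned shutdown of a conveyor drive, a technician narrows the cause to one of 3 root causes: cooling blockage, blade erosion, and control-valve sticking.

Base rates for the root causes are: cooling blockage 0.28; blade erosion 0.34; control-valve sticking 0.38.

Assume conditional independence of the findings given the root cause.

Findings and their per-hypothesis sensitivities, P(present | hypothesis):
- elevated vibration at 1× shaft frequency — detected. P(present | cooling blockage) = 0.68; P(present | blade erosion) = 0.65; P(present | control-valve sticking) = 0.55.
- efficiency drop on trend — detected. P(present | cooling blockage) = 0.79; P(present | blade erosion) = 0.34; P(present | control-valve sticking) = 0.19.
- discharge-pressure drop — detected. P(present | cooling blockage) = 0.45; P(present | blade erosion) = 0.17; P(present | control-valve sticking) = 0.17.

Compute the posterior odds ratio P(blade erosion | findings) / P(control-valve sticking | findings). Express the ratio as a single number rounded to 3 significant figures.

Unnormalized posterior weight (prior times the finding likelihoods) for each of the two hypotheses:
  blade erosion: 0.34 × 0.65 × 0.34 × 0.17 = 0.012774
  control-valve sticking: 0.38 × 0.55 × 0.19 × 0.17 = 0.0067507
Posterior odds = 0.012774 / 0.0067507 ≈ 1.89.

1.89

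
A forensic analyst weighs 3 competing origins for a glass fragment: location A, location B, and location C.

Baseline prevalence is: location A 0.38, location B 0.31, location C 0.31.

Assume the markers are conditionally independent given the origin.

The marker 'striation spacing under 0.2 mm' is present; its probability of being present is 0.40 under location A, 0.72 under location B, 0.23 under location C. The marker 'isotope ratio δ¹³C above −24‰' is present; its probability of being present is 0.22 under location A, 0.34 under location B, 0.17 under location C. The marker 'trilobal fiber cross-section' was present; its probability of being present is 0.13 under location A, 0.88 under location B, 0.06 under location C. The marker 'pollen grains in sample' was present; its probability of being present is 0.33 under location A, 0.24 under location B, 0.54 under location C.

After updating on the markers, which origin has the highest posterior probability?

By Bayes' rule with conditional independence, the unnormalized weight for each hypothesis is prior × ∏ likelihoods:
  location A: 0.38 × 0.40 × 0.22 × 0.13 × 0.33 = 0.0014346
  location B: 0.31 × 0.72 × 0.34 × 0.88 × 0.24 = 0.016028
  location C: 0.31 × 0.23 × 0.17 × 0.06 × 0.54 = 0.00039272
The unnormalized weights sum to 0.017855.
P(location A | evidence) ≈ 0.0014346 / 0.017855 ≈ 0.080
P(location B | evidence) ≈ 0.016028 / 0.017855 ≈ 0.898
P(location C | evidence) ≈ 0.00039272 / 0.017855 ≈ 0.022
The largest is 0.898, so location B is most probable.

location B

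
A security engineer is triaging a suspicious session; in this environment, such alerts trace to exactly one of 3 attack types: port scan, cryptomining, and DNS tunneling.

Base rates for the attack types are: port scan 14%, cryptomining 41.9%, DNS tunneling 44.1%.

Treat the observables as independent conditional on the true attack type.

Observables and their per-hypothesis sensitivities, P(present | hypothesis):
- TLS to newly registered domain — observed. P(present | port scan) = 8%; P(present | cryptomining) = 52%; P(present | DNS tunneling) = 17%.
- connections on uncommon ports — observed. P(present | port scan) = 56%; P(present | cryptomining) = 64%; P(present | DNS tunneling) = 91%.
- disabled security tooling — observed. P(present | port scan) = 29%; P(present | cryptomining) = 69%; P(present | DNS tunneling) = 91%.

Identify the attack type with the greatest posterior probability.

For each hypothesis, the unnormalized posterior weight is prior × product of the observable likelihoods:
  port scan: 0.140 × 0.08 × 0.56 × 0.29 = 0.0018189
  cryptomining: 0.419 × 0.52 × 0.64 × 0.69 = 0.096216
  DNS tunneling: 0.441 × 0.17 × 0.91 × 0.91 = 0.062083
Normalizing constant Z = 0.0018189 + 0.096216 + 0.062083 = 0.16012.
P(port scan | evidence) ≈ 0.0018189 / 0.16012 ≈ 0.011
P(cryptomining | evidence) ≈ 0.096216 / 0.16012 ≈ 0.601
P(DNS tunneling | evidence) ≈ 0.062083 / 0.16012 ≈ 0.388
The largest is 0.601, so cryptomining is most probable.

cryptomining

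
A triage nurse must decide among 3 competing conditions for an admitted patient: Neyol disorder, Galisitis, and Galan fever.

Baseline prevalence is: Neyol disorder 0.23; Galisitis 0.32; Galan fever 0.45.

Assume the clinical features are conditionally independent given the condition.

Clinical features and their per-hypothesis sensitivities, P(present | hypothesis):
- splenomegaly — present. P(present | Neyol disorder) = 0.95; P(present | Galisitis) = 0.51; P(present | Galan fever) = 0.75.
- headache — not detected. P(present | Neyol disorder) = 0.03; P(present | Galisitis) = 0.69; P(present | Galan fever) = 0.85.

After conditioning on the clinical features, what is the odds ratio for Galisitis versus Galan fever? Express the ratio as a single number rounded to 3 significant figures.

The normalizing constant cancels in an odds ratio, so compute prior × likelihood for the two hypotheses only (using 1 − P(present | H) for each absent clinical feature):
  Galisitis: 0.32 × 0.51 × (1 − 0.69) = 0.050592
  Galan fever: 0.45 × 0.75 × (1 − 0.85) = 0.050625
Posterior odds = 0.050592 / 0.050625 ≈ 0.999.

0.999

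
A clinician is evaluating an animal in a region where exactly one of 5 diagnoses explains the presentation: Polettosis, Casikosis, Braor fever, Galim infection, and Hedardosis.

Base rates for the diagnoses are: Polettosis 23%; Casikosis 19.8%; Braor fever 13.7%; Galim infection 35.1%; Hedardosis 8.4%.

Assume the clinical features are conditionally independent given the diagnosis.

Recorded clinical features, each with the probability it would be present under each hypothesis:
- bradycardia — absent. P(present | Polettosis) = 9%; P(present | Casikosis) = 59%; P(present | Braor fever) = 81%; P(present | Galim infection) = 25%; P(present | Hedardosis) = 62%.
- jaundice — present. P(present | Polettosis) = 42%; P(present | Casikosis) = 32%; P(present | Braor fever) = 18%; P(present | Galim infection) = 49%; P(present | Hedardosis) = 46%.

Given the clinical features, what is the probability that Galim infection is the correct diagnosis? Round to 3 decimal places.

By Bayes' rule with conditional independence, the unnormalized weight for each hypothesis is prior × ∏ likelihoods (using 1 − P(present | H) for each absent clinical feature):
  Polettosis: 0.230 × (1 − 0.09) × 0.42 = 0.087906
  Casikosis: 0.198 × (1 − 0.59) × 0.32 = 0.025978
  Braor fever: 0.137 × (1 − 0.81) × 0.18 = 0.0046854
  Galim infection: 0.351 × (1 − 0.25) × 0.49 = 0.12899
  Hedardosis: 0.084 × (1 − 0.62) × 0.46 = 0.014683
Normalizing constant Z = 0.087906 + 0.025978 + 0.0046854 + 0.12899 + 0.014683 = 0.26224.
P(Galim infection | evidence) = 0.12899 / 0.26224 ≈ 0.492.

0.492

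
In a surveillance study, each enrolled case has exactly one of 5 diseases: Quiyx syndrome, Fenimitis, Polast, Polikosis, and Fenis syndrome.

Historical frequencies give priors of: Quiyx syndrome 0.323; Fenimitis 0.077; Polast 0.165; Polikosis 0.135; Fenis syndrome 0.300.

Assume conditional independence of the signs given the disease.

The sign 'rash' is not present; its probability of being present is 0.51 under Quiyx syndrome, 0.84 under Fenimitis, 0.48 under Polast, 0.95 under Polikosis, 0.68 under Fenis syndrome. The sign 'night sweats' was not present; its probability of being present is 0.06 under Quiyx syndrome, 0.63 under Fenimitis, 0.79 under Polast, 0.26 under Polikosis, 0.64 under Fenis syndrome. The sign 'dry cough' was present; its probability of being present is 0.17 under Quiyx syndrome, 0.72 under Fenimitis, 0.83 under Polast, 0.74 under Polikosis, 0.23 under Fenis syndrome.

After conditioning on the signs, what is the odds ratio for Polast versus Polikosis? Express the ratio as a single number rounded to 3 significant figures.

Unnormalized posterior weight (prior times the sign likelihoods) for each of the two hypotheses (using 1 − P(present | H) for each absent sign):
  Polast: 0.165 × (1 − 0.48) × (1 − 0.79) × 0.83 = 0.014955
  Polikosis: 0.135 × (1 − 0.95) × (1 − 0.26) × 0.74 = 0.0036963
Posterior odds = 0.014955 / 0.0036963 ≈ 4.05.

4.05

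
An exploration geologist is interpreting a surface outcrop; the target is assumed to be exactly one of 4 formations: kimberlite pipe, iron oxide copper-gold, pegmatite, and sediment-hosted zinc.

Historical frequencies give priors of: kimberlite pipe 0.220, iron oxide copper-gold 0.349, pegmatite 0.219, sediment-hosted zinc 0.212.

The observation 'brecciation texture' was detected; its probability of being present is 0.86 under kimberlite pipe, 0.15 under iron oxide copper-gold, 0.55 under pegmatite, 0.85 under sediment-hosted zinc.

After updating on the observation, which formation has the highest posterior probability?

By Bayes' rule, the unnormalized weight for each hypothesis is prior × likelihood:
  kimberlite pipe: 0.220 × 0.86 = 0.1892
  iron oxide copper-gold: 0.349 × 0.15 = 0.05235
  pegmatite: 0.219 × 0.55 = 0.12045
  sediment-hosted zinc: 0.212 × 0.85 = 0.1802
Normalizing constant Z = 0.1892 + 0.05235 + 0.12045 + 0.1802 = 0.5422.
P(kimberlite pipe | evidence) ≈ 0.1892 / 0.5422 ≈ 0.349
P(iron oxide copper-gold | evidence) ≈ 0.05235 / 0.5422 ≈ 0.097
P(pegmatite | evidence) ≈ 0.12045 / 0.5422 ≈ 0.222
P(sediment-hosted zinc | evidence) ≈ 0.1802 / 0.5422 ≈ 0.332
The largest is 0.349, so kimberlite pipe is most probable.

kimberlite pipe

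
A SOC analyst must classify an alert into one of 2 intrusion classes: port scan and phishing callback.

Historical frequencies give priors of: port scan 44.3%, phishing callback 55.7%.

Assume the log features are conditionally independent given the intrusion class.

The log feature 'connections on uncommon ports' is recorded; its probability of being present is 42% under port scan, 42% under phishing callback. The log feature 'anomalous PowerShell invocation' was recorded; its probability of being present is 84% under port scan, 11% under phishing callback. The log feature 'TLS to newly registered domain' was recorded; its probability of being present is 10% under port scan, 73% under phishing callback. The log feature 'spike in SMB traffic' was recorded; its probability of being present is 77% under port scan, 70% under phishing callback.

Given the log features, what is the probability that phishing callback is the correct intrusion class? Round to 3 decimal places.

For each hypothesis, the unnormalized posterior weight is prior × product of the log feature likelihoods:
  port scan: 0.443 × 0.42 × 0.84 × 0.10 × 0.77 = 0.012034
  phishing callback: 0.557 × 0.42 × 0.11 × 0.73 × 0.70 = 0.01315
The unnormalized weights sum to 0.025184.
P(phishing callback | evidence) = 0.01315 / 0.025184 ≈ 0.522.

0.522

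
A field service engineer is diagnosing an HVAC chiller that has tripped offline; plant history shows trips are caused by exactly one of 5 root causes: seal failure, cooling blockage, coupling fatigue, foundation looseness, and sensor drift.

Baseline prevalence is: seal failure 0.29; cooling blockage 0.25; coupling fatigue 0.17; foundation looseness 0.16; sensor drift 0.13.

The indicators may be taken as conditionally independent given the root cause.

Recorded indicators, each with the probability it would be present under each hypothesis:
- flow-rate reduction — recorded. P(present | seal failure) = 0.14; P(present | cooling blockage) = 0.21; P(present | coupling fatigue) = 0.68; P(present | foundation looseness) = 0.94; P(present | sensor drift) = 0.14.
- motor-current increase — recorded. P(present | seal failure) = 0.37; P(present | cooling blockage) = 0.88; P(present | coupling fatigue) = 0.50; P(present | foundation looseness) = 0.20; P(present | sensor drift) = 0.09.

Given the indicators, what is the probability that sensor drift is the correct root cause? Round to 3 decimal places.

Multiply each prior by the joint likelihood of the indicator pattern:
  seal failure: 0.29 × 0.14 × 0.37 = 0.015022
  cooling blockage: 0.25 × 0.21 × 0.88 = 0.0462
  coupling fatigue: 0.17 × 0.68 × 0.50 = 0.0578
  foundation looseness: 0.16 × 0.94 × 0.20 = 0.03008
  sensor drift: 0.13 × 0.14 × 0.09 = 0.001638
Marginal likelihood of the evidence = 0.15074.
P(sensor drift | evidence) = 0.001638 / 0.15074 ≈ 0.011.

0.011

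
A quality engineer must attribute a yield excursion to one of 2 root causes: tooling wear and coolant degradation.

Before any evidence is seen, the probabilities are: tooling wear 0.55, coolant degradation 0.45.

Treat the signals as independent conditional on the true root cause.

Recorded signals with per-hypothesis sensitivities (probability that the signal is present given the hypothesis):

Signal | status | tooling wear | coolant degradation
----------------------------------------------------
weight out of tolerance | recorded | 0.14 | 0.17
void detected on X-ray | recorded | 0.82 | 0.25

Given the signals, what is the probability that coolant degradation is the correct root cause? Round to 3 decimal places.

By Bayes' rule with conditional independence, the unnormalized weight for each hypothesis is prior × ∏ likelihoods:
  tooling wear: 0.55 × 0.14 × 0.82 = 0.06314
  coolant degradation: 0.45 × 0.17 × 0.25 = 0.019125
Marginal likelihood of the evidence = 0.082265.
P(coolant degradation | evidence) = 0.019125 / 0.082265 ≈ 0.232.

0.232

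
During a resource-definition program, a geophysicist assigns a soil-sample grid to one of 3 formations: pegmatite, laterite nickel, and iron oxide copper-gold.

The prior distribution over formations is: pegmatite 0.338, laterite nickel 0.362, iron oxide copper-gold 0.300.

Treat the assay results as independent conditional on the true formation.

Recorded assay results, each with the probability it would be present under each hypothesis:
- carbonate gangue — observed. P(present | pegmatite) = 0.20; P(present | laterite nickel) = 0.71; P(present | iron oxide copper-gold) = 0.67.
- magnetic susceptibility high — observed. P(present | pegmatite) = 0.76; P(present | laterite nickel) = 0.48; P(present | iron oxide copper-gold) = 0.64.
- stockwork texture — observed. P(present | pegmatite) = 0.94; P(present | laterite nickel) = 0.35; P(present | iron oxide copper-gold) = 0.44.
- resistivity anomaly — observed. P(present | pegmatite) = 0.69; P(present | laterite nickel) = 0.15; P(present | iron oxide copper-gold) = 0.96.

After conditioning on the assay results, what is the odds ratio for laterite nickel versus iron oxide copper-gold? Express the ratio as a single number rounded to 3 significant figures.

The normalizing constant cancels in an odds ratio, so compute prior × likelihood for the two hypotheses only:
  laterite nickel: 0.362 × 0.71 × 0.48 × 0.35 × 0.15 = 0.0064769
  iron oxide copper-gold: 0.300 × 0.67 × 0.64 × 0.44 × 0.96 = 0.054338
Posterior odds = 0.0064769 / 0.054338 ≈ 0.119.

0.119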